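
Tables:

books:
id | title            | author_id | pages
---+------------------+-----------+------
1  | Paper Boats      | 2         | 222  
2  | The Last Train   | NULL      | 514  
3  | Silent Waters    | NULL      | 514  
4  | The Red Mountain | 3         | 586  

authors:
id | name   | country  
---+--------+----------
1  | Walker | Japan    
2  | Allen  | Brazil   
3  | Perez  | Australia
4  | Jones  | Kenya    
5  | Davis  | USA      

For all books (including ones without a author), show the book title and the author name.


LEFT JOIN keeps every row from books (the left table); where author_id has no match in authors, the author columns become NULL. Walk through each book:
  - book 1 (Paper Boats): author_id=2 -> matches Allen
  - book 2 (The Last Train): author_id=NULL, no match -> kept with NULL
  - book 3 (Silent Waters): author_id=NULL, no match -> kept with NULL
  - book 4 (The Red Mountain): author_id=3 -> matches Perez
All 4 rows appear; 2 have NULL author.

SQL:
SELECT a.title, b.name AS author
FROM books a
LEFT JOIN authors b ON a.author_id = b.id

Result:
title            | author
-----------------+-------
Paper Boats      | Allen 
The Last Train   | NULL  
Silent Waters    | NULL  
The Red Mountain | Perez 


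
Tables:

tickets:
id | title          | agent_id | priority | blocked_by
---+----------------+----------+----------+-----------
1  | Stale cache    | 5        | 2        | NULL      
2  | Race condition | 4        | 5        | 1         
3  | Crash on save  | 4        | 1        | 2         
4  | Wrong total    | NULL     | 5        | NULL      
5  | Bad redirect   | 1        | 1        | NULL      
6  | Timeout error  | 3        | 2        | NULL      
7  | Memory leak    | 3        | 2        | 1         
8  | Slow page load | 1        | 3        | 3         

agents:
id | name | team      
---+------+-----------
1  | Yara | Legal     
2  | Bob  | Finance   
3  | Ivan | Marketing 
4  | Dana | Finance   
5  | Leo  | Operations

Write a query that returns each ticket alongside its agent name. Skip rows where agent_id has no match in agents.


INNER JOIN keeps only tickets rows whose agent_id matches an id in agents. Walk through each ticket:
  - ticket 1 (Stale cache): agent_id=5 -> matches Leo
  - ticket 2 (Race condition): agent_id=4 -> matches Dana
  - ticket 3 (Crash on save): agent_id=4 -> matches Dana
  - ticket 4 (Wrong total): agent_id=NULL, no match -> dropped
  - ticket 5 (Bad redirect): agent_id=1 -> matches Yara
  - ticket 6 (Timeout error): agent_id=3 -> matches Ivan
  - ticket 7 (Memory leak): agent_id=3 -> matches Ivan
  - ticket 8 (Slow page load): agent_id=1 -> matches Yara
So 1 of 8 rows is dropped.

SQL:
SELECT a.title, b.name AS agent
FROM tickets a
INNER JOIN agents b ON a.agent_id = b.id

Result:
title          | agent
---------------+------
Stale cache    | Leo  
Race condition | Dana 
Crash on save  | Dana 
Bad redirect   | Yara 
Timeout error  | Ivan 
Memory leak    | Ivan 
Slow page load | Yara 


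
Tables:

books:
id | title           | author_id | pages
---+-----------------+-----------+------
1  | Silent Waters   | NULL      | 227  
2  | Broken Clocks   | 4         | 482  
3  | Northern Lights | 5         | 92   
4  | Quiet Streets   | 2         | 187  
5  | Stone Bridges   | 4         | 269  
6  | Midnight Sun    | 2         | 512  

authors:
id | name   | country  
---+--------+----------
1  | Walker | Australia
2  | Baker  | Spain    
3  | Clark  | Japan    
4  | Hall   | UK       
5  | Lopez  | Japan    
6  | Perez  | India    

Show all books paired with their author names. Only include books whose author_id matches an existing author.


INNER JOIN keeps only books rows whose author_id matches an id in authors. Walk through each book:
  - book 1 (Silent Waters): author_id=NULL, no match -> dropped
  - book 2 (Broken Clocks): author_id=4 -> matches Hall
  - book 3 (Northern Lights): author_id=5 -> matches Lopez
  - book 4 (Quiet Streets): author_id=2 -> matches Baker
  - book 5 (Stone Bridges): author_id=4 -> matches Hall
  - book 6 (Midnight Sun): author_id=2 -> matches Baker
So 1 of 6 rows is dropped.

SQL:
SELECT a.title, b.name AS author
FROM books a
INNER JOIN authors b ON a.author_id = b.id

Result:
title           | author
----------------+-------
Broken Clocks   | Hall  
Northern Lights | Lopez 
Quiet Streets   | Baker 
Stone Bridges   | Hall  
Midnight Sun    | Baker 


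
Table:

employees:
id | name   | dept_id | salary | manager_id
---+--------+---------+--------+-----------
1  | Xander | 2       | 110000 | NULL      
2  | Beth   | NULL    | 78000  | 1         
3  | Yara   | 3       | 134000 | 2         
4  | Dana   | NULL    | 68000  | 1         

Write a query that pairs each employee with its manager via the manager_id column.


This is a self-join: employees is joined to a second copy of itself, matching each row's manager_id to another row's id. Use LEFT JOIN so rows with manager_id=NULL are kept.
  - employee 1 (Xander): manager_id=NULL -> NULL
  - employee 2 (Beth): manager_id=1 -> Xander
  - employee 3 (Yara): manager_id=2 -> Beth
  - employee 4 (Dana): manager_id=1 -> Xander

SQL:
SELECT a.name AS item, b.name AS manager
FROM employees a
LEFT JOIN employees b ON a.manager_id = b.id

Result:
item   | manager
-------+--------
Xander | NULL   
Beth   | Xander 
Yara   | Beth   
Dana   | Xander 


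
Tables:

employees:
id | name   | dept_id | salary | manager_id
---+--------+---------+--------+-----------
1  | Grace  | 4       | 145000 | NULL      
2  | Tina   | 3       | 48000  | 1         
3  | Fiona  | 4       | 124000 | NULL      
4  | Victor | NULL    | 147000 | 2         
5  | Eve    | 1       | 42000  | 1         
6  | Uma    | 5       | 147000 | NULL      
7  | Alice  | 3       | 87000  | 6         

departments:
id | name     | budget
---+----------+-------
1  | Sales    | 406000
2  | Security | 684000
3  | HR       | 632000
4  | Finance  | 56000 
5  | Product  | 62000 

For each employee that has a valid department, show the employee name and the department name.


INNER JOIN keeps only employees rows whose dept_id matches an id in departments. Walk through each employee:
  - employee 1 (Grace): dept_id=4 -> matches Finance
  - employee 2 (Tina): dept_id=3 -> matches HR
  - employee 3 (Fiona): dept_id=4 -> matches Finance
  - employee 4 (Victor): dept_id=NULL, no match -> dropped
  - employee 5 (Eve): dept_id=1 -> matches Sales
  - employee 6 (Uma): dept_id=5 -> matches Product
  - employee 7 (Alice): dept_id=3 -> matches HR
So 1 of 7 rows is dropped.

SQL:
SELECT a.name, b.name AS department
FROM employees a
INNER JOIN departments b ON a.dept_id = b.id

Result:
name  | department
------+-----------
Grace | Finance   
Tina  | HR        
Fiona | Finance   
Eve   | Sales     
Uma   | Product   
Alice | HR        


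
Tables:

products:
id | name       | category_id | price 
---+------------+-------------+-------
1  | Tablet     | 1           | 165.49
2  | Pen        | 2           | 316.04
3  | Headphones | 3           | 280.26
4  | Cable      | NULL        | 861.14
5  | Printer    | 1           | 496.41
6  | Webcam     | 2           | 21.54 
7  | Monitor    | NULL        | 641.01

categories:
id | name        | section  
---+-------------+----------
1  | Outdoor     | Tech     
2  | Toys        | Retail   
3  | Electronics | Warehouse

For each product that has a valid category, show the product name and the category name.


INNER JOIN keeps only products rows whose category_id matches an id in categories. Walk through each product:
  - product 1 (Tablet): category_id=1 -> matches Outdoor
  - product 2 (Pen): category_id=2 -> matches Toys
  - product 3 (Headphones): category_id=3 -> matches Electronics
  - product 4 (Cable): category_id=NULL, no match -> dropped
  - product 5 (Printer): category_id=1 -> matches Outdoor
  - product 6 (Webcam): category_id=2 -> matches Toys
  - product 7 (Monitor): category_id=NULL, no match -> dropped
So 2 of 7 rows are dropped.

SQL:
SELECT a.name, b.name AS category
FROM products a
INNER JOIN categories b ON a.category_id = b.id

Result:
name       | category   
-----------+------------
Tablet     | Outdoor    
Pen        | Toys       
Headphones | Electronics
Printer    | Outdoor    
Webcam     | Toys       


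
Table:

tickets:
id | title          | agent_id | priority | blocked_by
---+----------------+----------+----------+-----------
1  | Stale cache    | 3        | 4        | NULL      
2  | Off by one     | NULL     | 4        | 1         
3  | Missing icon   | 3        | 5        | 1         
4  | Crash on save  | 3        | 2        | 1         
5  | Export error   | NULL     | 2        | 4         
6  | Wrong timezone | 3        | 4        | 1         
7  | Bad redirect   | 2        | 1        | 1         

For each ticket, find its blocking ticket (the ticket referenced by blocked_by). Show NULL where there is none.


This is a self-join: tickets is joined to a second copy of itself, matching each row's blocked_by to another row's id. Use LEFT JOIN so rows with blocked_by=NULL are kept.
  - ticket 1 (Stale cache): blocked_by=NULL -> NULL
  - ticket 2 (Off by one): blocked_by=1 -> Stale cache
  - ticket 3 (Missing icon): blocked_by=1 -> Stale cache
  - ticket 4 (Crash on save): blocked_by=1 -> Stale cache
  - ticket 5 (Export error): blocked_by=4 -> Crash on save
  - ticket 6 (Wrong timezone): blocked_by=1 -> Stale cache
  - ticket 7 (Bad redirect): blocked_by=1 -> Stale cache

SQL:
SELECT a.title AS item, b.title AS blocked_by
FROM tickets a
LEFT JOIN tickets b ON a.blocked_by = b.id

Result:
item           | blocked_by   
---------------+--------------
Stale cache    | NULL         
Off by one     | Stale cache  
Missing icon   | Stale cache  
Crash on save  | Stale cache  
Export error   | Crash on save
Wrong timezone | Stale cache  
Bad redirect   | Stale cache  


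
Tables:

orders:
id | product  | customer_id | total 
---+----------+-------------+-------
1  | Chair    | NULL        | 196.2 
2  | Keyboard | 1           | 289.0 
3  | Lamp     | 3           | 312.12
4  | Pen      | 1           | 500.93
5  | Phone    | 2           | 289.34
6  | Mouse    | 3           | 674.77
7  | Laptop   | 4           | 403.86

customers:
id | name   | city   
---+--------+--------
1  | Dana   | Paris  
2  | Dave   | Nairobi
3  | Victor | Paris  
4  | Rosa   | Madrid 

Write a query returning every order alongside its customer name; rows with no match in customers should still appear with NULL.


LEFT JOIN keeps every row from orders (the left table); where customer_id has no match in customers, the customer columns become NULL. Walk through each order:
  - order 1 (Chair): customer_id=NULL, no match -> kept with NULL
  - order 2 (Keyboard): customer_id=1 -> matches Dana
  - order 3 (Lamp): customer_id=3 -> matches Victor
  - order 4 (Pen): customer_id=1 -> matches Dana
  - order 5 (Phone): customer_id=2 -> matches Dave
  - order 6 (Mouse): customer_id=3 -> matches Victor
  - order 7 (Laptop): customer_id=4 -> matches Rosa
All 7 rows appear; 1 has NULL customer.

SQL:
SELECT a.product, b.name AS customer
FROM orders a
LEFT JOIN customers b ON a.customer_id = b.id

Result:
product  | customer
---------+---------
Chair    | NULL    
Keyboard | Dana    
Lamp     | Victor  
Pen      | Dana    
Phone    | Dave    
Mouse    | Victor  
Laptop   | Rosa    


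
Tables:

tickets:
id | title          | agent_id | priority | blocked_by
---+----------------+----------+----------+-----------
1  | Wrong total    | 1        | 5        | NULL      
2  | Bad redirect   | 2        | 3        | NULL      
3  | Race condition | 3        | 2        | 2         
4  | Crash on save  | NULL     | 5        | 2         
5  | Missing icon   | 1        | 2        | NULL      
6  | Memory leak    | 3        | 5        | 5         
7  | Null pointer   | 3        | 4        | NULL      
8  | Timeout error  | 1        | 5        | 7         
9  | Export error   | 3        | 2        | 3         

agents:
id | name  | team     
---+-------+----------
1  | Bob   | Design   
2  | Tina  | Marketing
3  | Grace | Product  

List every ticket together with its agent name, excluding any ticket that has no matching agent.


INNER JOIN keeps only tickets rows whose agent_id matches an id in agents. Walk through each ticket:
  - ticket 1 (Wrong total): agent_id=1 -> matches Bob
  - ticket 2 (Bad redirect): agent_id=2 -> matches Tina
  - ticket 3 (Race condition): agent_id=3 -> matches Grace
  - ticket 4 (Crash on save): agent_id=NULL, no match -> dropped
  - ticket 5 (Missing icon): agent_id=1 -> matches Bob
  - ticket 6 (Memory leak): agent_id=3 -> matches Grace
  - ticket 7 (Null pointer): agent_id=3 -> matches Grace
  - ticket 8 (Timeout error): agent_id=1 -> matches Bob
  - ticket 9 (Export error): agent_id=3 -> matches Grace
So 1 of 9 rows is dropped.

SQL:
SELECT a.title, b.name AS agent
FROM tickets a
INNER JOIN agents b ON a.agent_id = b.id

Result:
title          | agent
---------------+------
Wrong total    | Bob  
Bad redirect   | Tina 
Race condition | Grace
Missing icon   | Bob  
Memory leak    | Grace
Null pointer   | Grace
Timeout error  | Bob  
Export error   | Grace


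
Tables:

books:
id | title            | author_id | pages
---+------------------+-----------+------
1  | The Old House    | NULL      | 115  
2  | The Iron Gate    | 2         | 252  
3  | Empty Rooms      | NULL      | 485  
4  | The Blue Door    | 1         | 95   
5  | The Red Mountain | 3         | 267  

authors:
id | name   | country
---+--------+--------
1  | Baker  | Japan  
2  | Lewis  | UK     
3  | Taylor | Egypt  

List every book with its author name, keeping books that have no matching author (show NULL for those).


LEFT JOIN keeps every row from books (the left table); where author_id has no match in authors, the author columns become NULL. Walk through each book:
  - book 1 (The Old House): author_id=NULL, no match -> kept with NULL
  - book 2 (The Iron Gate): author_id=2 -> matches Lewis
  - book 3 (Empty Rooms): author_id=NULL, no match -> kept with NULL
  - book 4 (The Blue Door): author_id=1 -> matches Baker
  - book 5 (The Red Mountain): author_id=3 -> matches Taylor
All 5 rows appear; 2 have NULL author.

SQL:
SELECT a.title, b.name AS author
FROM books a
LEFT JOIN authors b ON a.author_id = b.id

Result:
title            | author
-----------------+-------
The Old House    | NULL  
The Iron Gate    | Lewis 
Empty Rooms      | NULL  
The Blue Door    | Baker 
The Red Mountain | Taylor


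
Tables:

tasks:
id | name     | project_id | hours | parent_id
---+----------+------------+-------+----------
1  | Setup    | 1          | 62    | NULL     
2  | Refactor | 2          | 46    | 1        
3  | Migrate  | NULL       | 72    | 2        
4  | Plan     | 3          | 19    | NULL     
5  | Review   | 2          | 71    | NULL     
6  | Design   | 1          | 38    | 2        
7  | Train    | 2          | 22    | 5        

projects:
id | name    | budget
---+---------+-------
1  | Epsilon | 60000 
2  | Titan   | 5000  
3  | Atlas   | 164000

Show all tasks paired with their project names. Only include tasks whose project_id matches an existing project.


INNER JOIN keeps only tasks rows whose project_id matches an id in projects. Walk through each task:
  - task 1 (Setup): project_id=1 -> matches Epsilon
  - task 2 (Refactor): project_id=2 -> matches Titan
  - task 3 (Migrate): project_id=NULL, no match -> dropped
  - task 4 (Plan): project_id=3 -> matches Atlas
  - task 5 (Review): project_id=2 -> matches Titan
  - task 6 (Design): project_id=1 -> matches Epsilon
  - task 7 (Train): project_id=2 -> matches Titan
So 1 of 7 rows is dropped.

SQL:
SELECT a.name, b.name AS project
FROM tasks a
INNER JOIN projects b ON a.project_id = b.id

Result:
name     | project
---------+--------
Setup    | Epsilon
Refactor | Titan  
Plan     | Atlas  
Review   | Titan  
Design   | Epsilon
Train    | Titan  


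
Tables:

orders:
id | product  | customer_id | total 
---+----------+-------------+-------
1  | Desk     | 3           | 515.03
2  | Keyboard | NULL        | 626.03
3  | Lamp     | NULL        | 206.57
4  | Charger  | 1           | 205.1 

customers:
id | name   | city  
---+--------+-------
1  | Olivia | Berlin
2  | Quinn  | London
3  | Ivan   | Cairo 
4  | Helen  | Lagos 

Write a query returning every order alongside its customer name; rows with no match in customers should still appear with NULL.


LEFT JOIN keeps every row from orders (the left table); where customer_id has no match in customers, the customer columns become NULL. Walk through each order:
  - order 1 (Desk): customer_id=3 -> matches Ivan
  - order 2 (Keyboard): customer_id=NULL, no match -> kept with NULL
  - order 3 (Lamp): customer_id=NULL, no match -> kept with NULL
  - order 4 (Charger): customer_id=1 -> matches Olivia
All 4 rows appear; 2 have NULL customer.

SQL:
SELECT a.product, b.name AS customer
FROM orders a
LEFT JOIN customers b ON a.customer_id = b.id

Result:
product  | customer
---------+---------
Desk     | Ivan    
Keyboard | NULL    
Lamp     | NULL    
Charger  | Olivia  


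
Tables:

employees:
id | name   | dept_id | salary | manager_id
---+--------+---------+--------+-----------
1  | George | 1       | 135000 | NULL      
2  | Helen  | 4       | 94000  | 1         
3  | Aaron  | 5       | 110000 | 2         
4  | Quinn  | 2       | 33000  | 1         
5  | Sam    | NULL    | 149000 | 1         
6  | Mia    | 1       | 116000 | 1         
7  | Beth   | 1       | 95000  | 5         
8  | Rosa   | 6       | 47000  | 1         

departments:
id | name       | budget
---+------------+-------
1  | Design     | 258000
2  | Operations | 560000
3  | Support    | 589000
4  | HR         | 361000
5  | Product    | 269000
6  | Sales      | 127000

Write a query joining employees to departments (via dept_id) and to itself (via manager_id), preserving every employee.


Two LEFT JOINs from the same base table employees: one to departments via dept_id, one to employees itself via manager_id. Both are LEFT so every employee is preserved.
Match against departments:
  - employee 1 (George): dept_id=1 -> matches Design
  - employee 2 (Helen): dept_id=4 -> matches HR
  - employee 3 (Aaron): dept_id=5 -> matches Product
  - employee 4 (Quinn): dept_id=2 -> matches Operations
  - employee 5 (Sam): dept_id=NULL, no match -> kept with NULL
  - employee 6 (Mia): dept_id=1 -> matches Design
  - employee 7 (Beth): dept_id=1 -> matches Design
  - employee 8 (Rosa): dept_id=6 -> matches Sales
Match against employees (self):
  - employee 1 (George): manager_id=NULL -> NULL
  - employee 2 (Helen): manager_id=1 -> George
  - employee 3 (Aaron): manager_id=2 -> Helen
  - employee 4 (Quinn): manager_id=1 -> George
  - employee 5 (Sam): manager_id=1 -> George
  - employee 6 (Mia): manager_id=1 -> George
  - employee 7 (Beth): manager_id=5 -> Sam
  - employee 8 (Rosa): manager_id=1 -> George

SQL:
SELECT a.name, b.name AS department, c.name AS manager
FROM employees a
LEFT JOIN departments b ON a.dept_id = b.id
LEFT JOIN employees c ON a.manager_id = c.id

Result:
name   | department | manager
-------+------------+--------
George | Design     | NULL   
Helen  | HR         | George 
Aaron  | Product    | Helen  
Quinn  | Operations | George 
Sam    | NULL       | George 
Mia    | Design     | George 
Beth   | Design     | Sam    
Rosa   | Sales      | George 


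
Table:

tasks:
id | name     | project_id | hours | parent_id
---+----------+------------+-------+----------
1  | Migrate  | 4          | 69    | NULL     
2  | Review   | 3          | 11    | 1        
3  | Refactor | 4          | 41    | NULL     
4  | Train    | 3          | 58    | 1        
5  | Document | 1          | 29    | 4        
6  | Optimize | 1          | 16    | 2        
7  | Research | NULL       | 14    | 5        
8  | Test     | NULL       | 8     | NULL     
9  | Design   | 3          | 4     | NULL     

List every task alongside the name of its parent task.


This is a self-join: tasks is joined to a second copy of itself, matching each row's parent_id to another row's id. Use LEFT JOIN so rows with parent_id=NULL are kept.
  - task 1 (Migrate): parent_id=NULL -> NULL
  - task 2 (Review): parent_id=1 -> Migrate
  - task 3 (Refactor): parent_id=NULL -> NULL
  - task 4 (Train): parent_id=1 -> Migrate
  - task 5 (Document): parent_id=4 -> Train
  - task 6 (Optimize): parent_id=2 -> Review
  - task 7 (Research): parent_id=5 -> Document
  - task 8 (Test): parent_id=NULL -> NULL
  - task 9 (Design): parent_id=NULL -> NULL

SQL:
SELECT a.name AS item, b.name AS parent
FROM tasks a
LEFT JOIN tasks b ON a.parent_id = b.id

Result:
item     | parent  
---------+---------
Migrate  | NULL    
Review   | Migrate 
Refactor | NULL    
Train    | Migrate 
Document | Train   
Optimize | Review  
Research | Document
Test     | NULL    
Design   | NULL    


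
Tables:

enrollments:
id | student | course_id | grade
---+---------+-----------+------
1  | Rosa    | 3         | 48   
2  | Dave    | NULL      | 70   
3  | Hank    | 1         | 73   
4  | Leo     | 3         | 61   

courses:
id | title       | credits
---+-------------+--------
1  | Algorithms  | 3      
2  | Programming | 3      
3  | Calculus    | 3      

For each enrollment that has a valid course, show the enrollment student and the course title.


INNER JOIN keeps only enrollments rows whose course_id matches an id in courses. Walk through each enrollment:
  - enrollment 1 (Rosa): course_id=3 -> matches Calculus
  - enrollment 2 (Dave): course_id=NULL, no match -> dropped
  - enrollment 3 (Hank): course_id=1 -> matches Algorithms
  - enrollment 4 (Leo): course_id=3 -> matches Calculus
So 1 of 4 rows is dropped.

SQL:
SELECT a.student, b.title AS course
FROM enrollments a
INNER JOIN courses b ON a.course_id = b.id

Result:
student | course    
--------+-----------
Rosa    | Calculus  
Hank    | Algorithms
Leo     | Calculus  


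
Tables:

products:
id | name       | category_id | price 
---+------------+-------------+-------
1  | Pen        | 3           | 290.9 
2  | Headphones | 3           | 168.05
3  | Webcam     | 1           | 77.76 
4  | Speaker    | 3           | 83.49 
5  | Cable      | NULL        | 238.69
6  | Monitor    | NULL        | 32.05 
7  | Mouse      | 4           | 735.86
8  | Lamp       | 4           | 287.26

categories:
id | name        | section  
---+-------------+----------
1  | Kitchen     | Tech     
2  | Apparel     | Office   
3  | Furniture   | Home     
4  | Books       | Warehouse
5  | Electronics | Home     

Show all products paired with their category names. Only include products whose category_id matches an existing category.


INNER JOIN keeps only products rows whose category_id matches an id in categories. Walk through each product:
  - product 1 (Pen): category_id=3 -> matches Furniture
  - product 2 (Headphones): category_id=3 -> matches Furniture
  - product 3 (Webcam): category_id=1 -> matches Kitchen
  - product 4 (Speaker): category_id=3 -> matches Furniture
  - product 5 (Cable): category_id=NULL, no match -> dropped
  - product 6 (Monitor): category_id=NULL, no match -> dropped
  - product 7 (Mouse): category_id=4 -> matches Books
  - product 8 (Lamp): category_id=4 -> matches Books
So 2 of 8 rows are dropped.

SQL:
SELECT a.name, b.name AS category
FROM products a
INNER JOIN categories b ON a.category_id = b.id

Result:
name       | category 
-----------+----------
Pen        | Furniture
Headphones | Furniture
Webcam     | Kitchen  
Speaker    | Furniture
Mouse      | Books    
Lamp       | Books    


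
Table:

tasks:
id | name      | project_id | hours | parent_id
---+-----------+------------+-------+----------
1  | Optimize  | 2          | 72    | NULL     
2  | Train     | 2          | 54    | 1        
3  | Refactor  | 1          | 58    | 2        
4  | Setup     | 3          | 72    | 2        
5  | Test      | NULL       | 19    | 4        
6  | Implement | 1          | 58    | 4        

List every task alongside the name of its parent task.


This is a self-join: tasks is joined to a second copy of itself, matching each row's parent_id to another row's id. Use LEFT JOIN so rows with parent_id=NULL are kept.
  - task 1 (Optimize): parent_id=NULL -> NULL
  - task 2 (Train): parent_id=1 -> Optimize
  - task 3 (Refactor): parent_id=2 -> Train
  - task 4 (Setup): parent_id=2 -> Train
  - task 5 (Test): parent_id=4 -> Setup
  - task 6 (Implement): parent_id=4 -> Setup

SQL:
SELECT a.name AS item, b.name AS parent
FROM tasks a
LEFT JOIN tasks b ON a.parent_id = b.id

Result:
item      | parent  
----------+---------
Optimize  | NULL    
Train     | Optimize
Refactor  | Train   
Setup     | Train   
Test      | Setup   
Implement | Setup   


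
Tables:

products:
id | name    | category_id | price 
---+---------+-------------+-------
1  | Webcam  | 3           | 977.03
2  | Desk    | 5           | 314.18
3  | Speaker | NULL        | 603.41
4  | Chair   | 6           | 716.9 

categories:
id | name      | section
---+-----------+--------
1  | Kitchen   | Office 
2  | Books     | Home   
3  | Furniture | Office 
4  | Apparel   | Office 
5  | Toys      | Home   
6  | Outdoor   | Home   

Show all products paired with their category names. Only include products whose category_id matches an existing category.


INNER JOIN keeps only products rows whose category_id matches an id in categories. Walk through each product:
  - product 1 (Webcam): category_id=3 -> matches Furniture
  - product 2 (Desk): category_id=5 -> matches Toys
  - product 3 (Speaker): category_id=NULL, no match -> dropped
  - product 4 (Chair): category_id=6 -> matches Outdoor
So 1 of 4 rows is dropped.

SQL:
SELECT a.name, b.name AS category
FROM products a
INNER JOIN categories b ON a.category_id = b.id

Result:
name   | category 
-------+----------
Webcam | Furniture
Desk   | Toys     
Chair  | Outdoor  


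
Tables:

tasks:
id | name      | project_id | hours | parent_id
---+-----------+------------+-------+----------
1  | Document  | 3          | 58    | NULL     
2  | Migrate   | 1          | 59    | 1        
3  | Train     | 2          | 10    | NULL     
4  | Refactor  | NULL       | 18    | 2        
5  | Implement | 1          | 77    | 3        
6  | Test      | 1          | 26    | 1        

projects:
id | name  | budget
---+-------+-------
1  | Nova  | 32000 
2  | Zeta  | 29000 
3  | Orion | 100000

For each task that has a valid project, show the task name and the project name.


INNER JOIN keeps only tasks rows whose project_id matches an id in projects. Walk through each task:
  - task 1 (Document): project_id=3 -> matches Orion
  - task 2 (Migrate): project_id=1 -> matches Nova
  - task 3 (Train): project_id=2 -> matches Zeta
  - task 4 (Refactor): project_id=NULL, no match -> dropped
  - task 5 (Implement): project_id=1 -> matches Nova
  - task 6 (Test): project_id=1 -> matches Nova
So 1 of 6 rows is dropped.

SQL:
SELECT a.name, b.name AS project
FROM tasks a
INNER JOIN projects b ON a.project_id = b.id

Result:
name      | project
----------+--------
Document  | Orion  
Migrate   | Nova   
Train     | Zeta   
Implement | Nova   
Test      | Nova   


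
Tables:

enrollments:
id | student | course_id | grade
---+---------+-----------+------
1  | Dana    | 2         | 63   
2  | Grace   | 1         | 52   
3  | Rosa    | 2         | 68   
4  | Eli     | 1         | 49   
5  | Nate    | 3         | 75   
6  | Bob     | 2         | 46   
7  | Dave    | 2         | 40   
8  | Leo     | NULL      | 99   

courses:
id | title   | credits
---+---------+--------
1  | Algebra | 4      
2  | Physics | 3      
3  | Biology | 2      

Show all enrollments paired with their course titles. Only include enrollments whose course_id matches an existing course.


INNER JOIN keeps only enrollments rows whose course_id matches an id in courses. Walk through each enrollment:
  - enrollment 1 (Dana): course_id=2 -> matches Physics
  - enrollment 2 (Grace): course_id=1 -> matches Algebra
  - enrollment 3 (Rosa): course_id=2 -> matches Physics
  - enrollment 4 (Eli): course_id=1 -> matches Algebra
  - enrollment 5 (Nate): course_id=3 -> matches Biology
  - enrollment 6 (Bob): course_id=2 -> matches Physics
  - enrollment 7 (Dave): course_id=2 -> matches Physics
  - enrollment 8 (Leo): course_id=NULL, no match -> dropped
So 1 of 8 rows is dropped.

SQL:
SELECT a.student, b.title AS course
FROM enrollments a
INNER JOIN courses b ON a.course_id = b.id

Result:
student | course 
--------+--------
Dana    | Physics
Grace   | Algebra
Rosa    | Physics
Eli     | Algebra
Nate    | Biology
Bob     | Physics
Dave    | Physics


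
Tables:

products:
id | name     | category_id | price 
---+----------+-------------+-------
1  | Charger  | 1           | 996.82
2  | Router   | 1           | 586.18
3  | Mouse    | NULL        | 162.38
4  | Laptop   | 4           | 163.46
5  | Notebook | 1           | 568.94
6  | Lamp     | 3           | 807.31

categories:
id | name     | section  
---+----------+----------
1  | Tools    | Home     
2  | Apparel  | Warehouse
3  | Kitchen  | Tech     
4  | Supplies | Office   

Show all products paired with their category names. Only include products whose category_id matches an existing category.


INNER JOIN keeps only products rows whose category_id matches an id in categories. Walk through each product:
  - product 1 (Charger): category_id=1 -> matches Tools
  - product 2 (Router): category_id=1 -> matches Tools
  - product 3 (Mouse): category_id=NULL, no match -> dropped
  - product 4 (Laptop): category_id=4 -> matches Supplies
  - product 5 (Notebook): category_id=1 -> matches Tools
  - product 6 (Lamp): category_id=3 -> matches Kitchen
So 1 of 6 rows is dropped.

SQL:
SELECT a.name, b.name AS category
FROM products a
INNER JOIN categories b ON a.category_id = b.id

Result:
name     | category
---------+---------
Charger  | Tools   
Router   | Tools   
Laptop   | Supplies
Notebook | Tools   
Lamp     | Kitchen 


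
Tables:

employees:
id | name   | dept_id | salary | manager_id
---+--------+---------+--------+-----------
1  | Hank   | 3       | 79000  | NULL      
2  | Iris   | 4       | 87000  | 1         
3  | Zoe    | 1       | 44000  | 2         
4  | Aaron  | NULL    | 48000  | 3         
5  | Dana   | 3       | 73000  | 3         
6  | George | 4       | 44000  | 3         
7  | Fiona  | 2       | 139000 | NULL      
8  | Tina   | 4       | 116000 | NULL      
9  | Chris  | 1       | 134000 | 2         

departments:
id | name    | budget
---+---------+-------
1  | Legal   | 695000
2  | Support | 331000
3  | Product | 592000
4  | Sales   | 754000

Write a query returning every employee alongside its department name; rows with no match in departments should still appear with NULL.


LEFT JOIN keeps every row from employees (the left table); where dept_id has no match in departments, the department columns become NULL. Walk through each employee:
  - employee 1 (Hank): dept_id=3 -> matches Product
  - employee 2 (Iris): dept_id=4 -> matches Sales
  - employee 3 (Zoe): dept_id=1 -> matches Legal
  - employee 4 (Aaron): dept_id=NULL, no match -> kept with NULL
  - employee 5 (Dana): dept_id=3 -> matches Product
  - employee 6 (George): dept_id=4 -> matches Sales
  - employee 7 (Fiona): dept_id=2 -> matches Support
  - employee 8 (Tina): dept_id=4 -> matches Sales
  - employee 9 (Chris): dept_id=1 -> matches Legal
All 9 rows appear; 1 has NULL department.

SQL:
SELECT a.name, b.name AS department
FROM employees a
LEFT JOIN departments b ON a.dept_id = b.id

Result:
name   | department
-------+-----------
Hank   | Product   
Iris   | Sales     
Zoe    | Legal     
Aaron  | NULL      
Dana   | Product   
George | Sales     
Fiona  | Support   
Tina   | Sales     
Chris  | Legal     


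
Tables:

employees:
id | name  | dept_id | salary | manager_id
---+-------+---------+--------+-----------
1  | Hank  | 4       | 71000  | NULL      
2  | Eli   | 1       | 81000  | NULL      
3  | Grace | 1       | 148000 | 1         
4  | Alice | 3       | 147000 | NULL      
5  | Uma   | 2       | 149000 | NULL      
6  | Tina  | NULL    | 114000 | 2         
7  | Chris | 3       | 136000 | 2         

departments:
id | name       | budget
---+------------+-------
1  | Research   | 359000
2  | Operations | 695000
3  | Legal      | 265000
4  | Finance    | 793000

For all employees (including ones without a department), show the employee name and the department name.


LEFT JOIN keeps every row from employees (the left table); where dept_id has no match in departments, the department columns become NULL. Walk through each employee:
  - employee 1 (Hank): dept_id=4 -> matches Finance
  - employee 2 (Eli): dept_id=1 -> matches Research
  - employee 3 (Grace): dept_id=1 -> matches Research
  - employee 4 (Alice): dept_id=3 -> matches Legal
  - employee 5 (Uma): dept_id=2 -> matches Operations
  - employee 6 (Tina): dept_id=NULL, no match -> kept with NULL
  - employee 7 (Chris): dept_id=3 -> matches Legal
All 7 rows appear; 1 has NULL department.

SQL:
SELECT a.name, b.name AS department
FROM employees a
LEFT JOIN departments b ON a.dept_id = b.id

Result:
name  | department
------+-----------
Hank  | Finance   
Eli   | Research  
Grace | Research  
Alice | Legal     
Uma   | Operations
Tina  | NULL      
Chris | Legal     


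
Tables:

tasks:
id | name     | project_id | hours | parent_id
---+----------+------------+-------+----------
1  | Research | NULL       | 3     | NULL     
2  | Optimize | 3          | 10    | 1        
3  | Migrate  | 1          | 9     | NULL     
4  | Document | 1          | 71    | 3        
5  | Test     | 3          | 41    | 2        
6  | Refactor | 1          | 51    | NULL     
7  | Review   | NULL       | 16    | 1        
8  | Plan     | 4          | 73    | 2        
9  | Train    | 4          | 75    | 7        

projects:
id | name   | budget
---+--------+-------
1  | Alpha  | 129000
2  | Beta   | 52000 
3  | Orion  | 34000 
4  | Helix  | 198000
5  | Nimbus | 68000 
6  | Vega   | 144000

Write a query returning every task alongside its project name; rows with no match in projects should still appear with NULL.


LEFT JOIN keeps every row from tasks (the left table); where project_id has no match in projects, the project columns become NULL. Walk through each task:
  - task 1 (Research): project_id=NULL, no match -> kept with NULL
  - task 2 (Optimize): project_id=3 -> matches Orion
  - task 3 (Migrate): project_id=1 -> matches Alpha
  - task 4 (Document): project_id=1 -> matches Alpha
  - task 5 (Test): project_id=3 -> matches Orion
  - task 6 (Refactor): project_id=1 -> matches Alpha
  - task 7 (Review): project_id=NULL, no match -> kept with NULL
  - task 8 (Plan): project_id=4 -> matches Helix
  - task 9 (Train): project_id=4 -> matches Helix
All 9 rows appear; 2 have NULL project.

SQL:
SELECT a.name, b.name AS project
FROM tasks a
LEFT JOIN projects b ON a.project_id = b.id

Result:
name     | project
---------+--------
Research | NULL   
Optimize | Orion  
Migrate  | Alpha  
Document | Alpha  
Test     | Orion  
Refactor | Alpha  
Review   | NULL   
Plan     | Helix  
Train    | Helix  


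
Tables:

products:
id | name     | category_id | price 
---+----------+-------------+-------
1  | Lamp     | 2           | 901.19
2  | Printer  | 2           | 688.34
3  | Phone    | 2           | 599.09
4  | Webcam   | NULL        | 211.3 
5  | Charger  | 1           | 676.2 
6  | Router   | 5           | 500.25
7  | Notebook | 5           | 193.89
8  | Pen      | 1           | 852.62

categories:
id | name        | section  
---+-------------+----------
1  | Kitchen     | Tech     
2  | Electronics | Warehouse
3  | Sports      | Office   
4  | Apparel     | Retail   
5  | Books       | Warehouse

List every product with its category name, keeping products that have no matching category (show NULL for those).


LEFT JOIN keeps every row from products (the left table); where category_id has no match in categories, the category columns become NULL. Walk through each product:
  - product 1 (Lamp): category_id=2 -> matches Electronics
  - product 2 (Printer): category_id=2 -> matches Electronics
  - product 3 (Phone): category_id=2 -> matches Electronics
  - product 4 (Webcam): category_id=NULL, no match -> kept with NULL
  - product 5 (Charger): category_id=1 -> matches Kitchen
  - product 6 (Router): category_id=5 -> matches Books
  - product 7 (Notebook): category_id=5 -> matches Books
  - product 8 (Pen): category_id=1 -> matches Kitchen
All 8 rows appear; 1 has NULL category.

SQL:
SELECT a.name, b.name AS category
FROM products a
LEFT JOIN categories b ON a.category_id = b.id

Result:
name     | category   
---------+------------
Lamp     | Electronics
Printer  | Electronics
Phone    | Electronics
Webcam   | NULL       
Charger  | Kitchen    
Router   | Books      
Notebook | Books      
Pen      | Kitchen    


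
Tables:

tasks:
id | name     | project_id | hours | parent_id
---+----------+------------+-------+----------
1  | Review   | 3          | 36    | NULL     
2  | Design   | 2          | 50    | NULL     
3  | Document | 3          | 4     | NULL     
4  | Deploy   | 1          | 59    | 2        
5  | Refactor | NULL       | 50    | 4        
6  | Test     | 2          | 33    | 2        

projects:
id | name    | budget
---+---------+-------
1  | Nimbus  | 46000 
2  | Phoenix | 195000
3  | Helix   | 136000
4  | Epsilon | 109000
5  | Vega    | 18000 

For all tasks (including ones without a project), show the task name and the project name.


LEFT JOIN keeps every row from tasks (the left table); where project_id has no match in projects, the project columns become NULL. Walk through each task:
  - task 1 (Review): project_id=3 -> matches Helix
  - task 2 (Design): project_id=2 -> matches Phoenix
  - task 3 (Document): project_id=3 -> matches Helix
  - task 4 (Deploy): project_id=1 -> matches Nimbus
  - task 5 (Refactor): project_id=NULL, no match -> kept with NULL
  - task 6 (Test): project_id=2 -> matches Phoenix
All 6 rows appear; 1 has NULL project.

SQL:
SELECT a.name, b.name AS project
FROM tasks a
LEFT JOIN projects b ON a.project_id = b.id

Result:
name     | project
---------+--------
Review   | Helix  
Design   | Phoenix
Document | Helix  
Deploy   | Nimbus 
Refactor | NULL   
Test     | Phoenix


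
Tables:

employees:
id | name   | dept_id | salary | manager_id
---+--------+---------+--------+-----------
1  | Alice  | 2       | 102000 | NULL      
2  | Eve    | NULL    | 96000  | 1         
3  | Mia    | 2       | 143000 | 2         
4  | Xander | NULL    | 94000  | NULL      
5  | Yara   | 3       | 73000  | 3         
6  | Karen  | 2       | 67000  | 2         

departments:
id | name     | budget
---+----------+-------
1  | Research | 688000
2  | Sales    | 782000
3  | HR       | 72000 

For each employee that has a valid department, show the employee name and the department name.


INNER JOIN keeps only employees rows whose dept_id matches an id in departments. Walk through each employee:
  - employee 1 (Alice): dept_id=2 -> matches Sales
  - employee 2 (Eve): dept_id=NULL, no match -> dropped
  - employee 3 (Mia): dept_id=2 -> matches Sales
  - employee 4 (Xander): dept_id=NULL, no match -> dropped
  - employee 5 (Yara): dept_id=3 -> matches HR
  - employee 6 (Karen): dept_id=2 -> matches Sales
So 2 of 6 rows are dropped.

SQL:
SELECT a.name, b.name AS department
FROM employees a
INNER JOIN departments b ON a.dept_id = b.id

Result:
name  | department
------+-----------
Alice | Sales     
Mia   | Sales     
Yara  | HR        
Karen | Sales     


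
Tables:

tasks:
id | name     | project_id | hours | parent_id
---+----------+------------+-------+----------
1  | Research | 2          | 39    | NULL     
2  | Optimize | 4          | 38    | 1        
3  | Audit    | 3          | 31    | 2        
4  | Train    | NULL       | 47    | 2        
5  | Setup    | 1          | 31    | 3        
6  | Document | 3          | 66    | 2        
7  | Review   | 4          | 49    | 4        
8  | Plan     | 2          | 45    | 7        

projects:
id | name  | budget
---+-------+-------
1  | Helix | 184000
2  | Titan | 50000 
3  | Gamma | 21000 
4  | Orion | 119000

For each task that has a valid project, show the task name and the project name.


INNER JOIN keeps only tasks rows whose project_id matches an id in projects. Walk through each task:
  - task 1 (Research): project_id=2 -> matches Titan
  - task 2 (Optimize): project_id=4 -> matches Orion
  - task 3 (Audit): project_id=3 -> matches Gamma
  - task 4 (Train): project_id=NULL, no match -> dropped
  - task 5 (Setup): project_id=1 -> matches Helix
  - task 6 (Document): project_id=3 -> matches Gamma
  - task 7 (Review): project_id=4 -> matches Orion
  - task 8 (Plan): project_id=2 -> matches Titan
So 1 of 8 rows is dropped.

SQL:
SELECT a.name, b.name AS project
FROM tasks a
INNER JOIN projects b ON a.project_id = b.id

Result:
name     | project
---------+--------
Research | Titan  
Optimize | Orion  
Audit    | Gamma  
Setup    | Helix  
Document | Gamma  
Review   | Orion  
Plan     | Titan  
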